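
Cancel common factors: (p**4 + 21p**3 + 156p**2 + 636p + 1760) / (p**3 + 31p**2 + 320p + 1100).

By polynomial division,
  p**4 + 21p**3 + 156p**2 + 636p + 1760 = (p - 10)(p**3 + 31p**2 + 320p + 1100) + (146p**2 + 2736p + 12760)
  p**3 + 31p**2 + 320p + 1100 = ((1/146)p + 895/10658)(146p**2 + 2736p + 12760) + ((15180/5329)p + 151800/5329)
  146p**2 + 2736p + 12760 = ((389017/7590)p + 154541/345)((15180/5329)p + 151800/5329) + (0)
Last nonzero remainder: (15180/5329)p + 151800/5329. Dividing through by 15180/5329 gives the monic gcd p + 10.
Cancel p + 10 from numerator and denominator to get the reduced form.

(p**3 + 11p**2 + 46p + 176)/(p**2 + 21p + 110)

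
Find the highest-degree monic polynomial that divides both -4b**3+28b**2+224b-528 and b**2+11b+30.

Euclidean algorithm in ℚ[b]:
  -4b**3+28b**2+224b-528 = (-4b+72)(b**2+11b+30) + (-448b-2688)
  b**2+11b+30 = (-(1/448)b-5/448)(-448b-2688) + (0)
Last nonzero remainder: -448b-2688. Dividing through by -448 gives the monic gcd b+6.

b+6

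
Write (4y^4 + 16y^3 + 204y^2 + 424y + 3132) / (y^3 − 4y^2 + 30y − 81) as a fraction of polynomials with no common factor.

Repeated division with remainder:
  4y^4 + 16y^3 + 204y^2 + 424y + 3132 = (4y + 32)(y^3 − 4y^2 + 30y − 81) + (212y^2 − 212y + 5724)
  y^3 − 4y^2 + 30y − 81 = ((1/212)y − 3/212)(212y^2 − 212y + 5724) + (0)
Last nonzero remainder: 212y^2 − 212y + 5724. Dividing through by 212 gives the monic gcd y^2 − y + 27.
Cancel y^2 − y + 27 from numerator and denominator to get the reduced form.

(4y^2 + 20y + 116)/(y − 3)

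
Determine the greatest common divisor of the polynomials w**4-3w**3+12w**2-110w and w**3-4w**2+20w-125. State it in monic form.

w-5

By polynomial division,
  w**4-3w**3+12w**2-110w = (w+1)(w**3-4w**2+20w-125) + (-4w**2-5w+125)
  w**3-4w**2+20w-125 = (-(1/4)w+21/16)(-4w**2-5w+125) + ((925/16)w-4625/16)
  -4w**2-5w+125 = (-(64/925)w-16/37)((925/16)w-4625/16) + (0)
Last nonzero remainder: (925/16)w-4625/16. Dividing through by 925/16 gives the monic gcd w-5.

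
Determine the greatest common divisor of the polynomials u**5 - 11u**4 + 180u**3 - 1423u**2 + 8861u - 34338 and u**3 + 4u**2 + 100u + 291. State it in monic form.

u**2 + u + 97

Repeated division with remainder:
  u**5 - 11u**4 + 180u**3 - 1423u**2 + 8861u - 34338 = (u**2 - 15u + 140)(u**3 + 4u**2 + 100u + 291) + (-774u**2 - 774u - 75078)
  u**3 + 4u**2 + 100u + 291 = (-(1/774)u - 1/258)(-774u**2 - 774u - 75078) + (0)
Last nonzero remainder: -774u**2 - 774u - 75078. Dividing through by -774 gives the monic gcd u**2 + u + 97.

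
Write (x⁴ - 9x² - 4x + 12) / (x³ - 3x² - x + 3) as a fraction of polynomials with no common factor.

Repeated division with remainder:
  x⁴ - 9x² - 4x + 12 = (x + 3)(x³ - 3x² - x + 3) + (x² - 4x + 3)
  x³ - 3x² - x + 3 = (x + 1)(x² - 4x + 3) + (0)
The last nonzero remainder x² - 4x + 3 is already monic.
Cancel x² - 4x + 3 from numerator and denominator to get the reduced form.

(x² + 4x + 4)/(x + 1)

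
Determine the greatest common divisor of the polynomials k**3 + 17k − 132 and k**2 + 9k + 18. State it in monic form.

1

Repeated division with remainder:
  k**3 + 17k − 132 = (k − 9)(k**2 + 9k + 18) + (80k + 30)
  k**2 + 9k + 18 = ((1/80)k + 69/640)(80k + 30) + (945/64)
  80k + 30 = ((1024/189)k + 128/63)(945/64) + (0)
The last nonzero remainder is the constant 945/64, so the polynomials are coprime and gcd = 1.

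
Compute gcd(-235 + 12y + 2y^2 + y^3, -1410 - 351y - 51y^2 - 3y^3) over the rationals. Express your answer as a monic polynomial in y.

47 + 7y + y^2

Repeated division with remainder:
  y^3 + 2y^2 + 12y - 235 = (-1/3)(-3y^3 - 51y^2 - 351y - 1410) + (-15y^2 - 105y - 705)
  -3y^3 - 51y^2 - 351y - 1410 = ((1/5)y + 2)(-15y^2 - 105y - 705) + (0)
Last nonzero remainder: -15y^2 - 105y - 705. Dividing through by -15 gives the monic gcd y^2 + 7y + 47.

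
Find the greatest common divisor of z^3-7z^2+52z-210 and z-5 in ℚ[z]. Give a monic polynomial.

z-5

Repeated division with remainder:
  z^3-7z^2+52z-210 = (z^2-2z+42)(z-5) + (0)
The last nonzero remainder z-5 is already monic.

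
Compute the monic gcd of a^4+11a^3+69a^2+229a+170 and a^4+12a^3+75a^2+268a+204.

By polynomial division,
  a^4+11a^3+69a^2+229a+170 = (a^4+12a^3+75a^2+268a+204) + (−a^3−6a^2−39a−34)
  a^4+12a^3+75a^2+268a+204 = (−a−6)(−a^3−6a^2−39a−34) + (0)
Last nonzero remainder: −a^3−6a^2−39a−34. Dividing through by −1 gives the monic gcd a^3+6a^2+39a+34.

a^3+6a^2+39a+34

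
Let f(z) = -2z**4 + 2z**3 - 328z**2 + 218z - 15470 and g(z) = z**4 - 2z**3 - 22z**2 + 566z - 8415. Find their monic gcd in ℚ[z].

z**2 - 4z + 85

Apply the Euclidean algorithm:
  -2z**4 + 2z**3 - 328z**2 + 218z - 15470 = (-2)(z**4 - 2z**3 - 22z**2 + 566z - 8415) + (-2z**3 - 372z**2 + 1350z - 32300)
  z**4 - 2z**3 - 22z**2 + 566z - 8415 = (-(1/2)z + 94)(-2z**3 - 372z**2 + 1350z - 32300) + (35621z**2 - 142484z + 3027785)
  -2z**3 - 372z**2 + 1350z - 32300 = (-(2/35621)z - 380/35621)(35621z**2 - 142484z + 3027785) + (0)
Last nonzero remainder: 35621z**2 - 142484z + 3027785. Dividing through by 35621 gives the monic gcd z**2 - 4z + 85.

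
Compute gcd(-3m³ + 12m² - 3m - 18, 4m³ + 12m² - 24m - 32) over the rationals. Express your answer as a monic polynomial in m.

m² - m - 2

Apply the Euclidean algorithm:
  -3m³ + 12m² - 3m - 18 = (-3/4)(4m³ + 12m² - 24m - 32) + (21m² - 21m - 42)
  4m³ + 12m² - 24m - 32 = ((4/21)m + 16/21)(21m² - 21m - 42) + (0)
Last nonzero remainder: 21m² - 21m - 42. Dividing through by 21 gives the monic gcd m² - m - 2.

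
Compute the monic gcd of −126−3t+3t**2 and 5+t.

Euclidean algorithm in ℚ[t]:
  3t**2−3t−126 = (3t−18)(t+5) + (−36)
  t+5 = (−(1/36)t−5/36)(−36) + (0)
The last nonzero remainder is the constant −36, so the polynomials are coprime and gcd = 1.

1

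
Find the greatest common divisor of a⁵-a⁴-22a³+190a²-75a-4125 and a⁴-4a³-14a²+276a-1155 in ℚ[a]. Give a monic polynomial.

a³-11a²+63a-165

Euclidean algorithm in ℚ[a]:
  a⁵-a⁴-22a³+190a²-75a-4125 = (a+3)(a⁴-4a³-14a²+276a-1155) + (4a³-44a²+252a-660)
  a⁴-4a³-14a²+276a-1155 = ((1/4)a+7/4)(4a³-44a²+252a-660) + (0)
Last nonzero remainder: 4a³-44a²+252a-660. Dividing through by 4 gives the monic gcd a³-11a²+63a-165.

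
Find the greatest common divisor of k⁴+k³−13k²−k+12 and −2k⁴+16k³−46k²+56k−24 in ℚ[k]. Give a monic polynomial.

k²−4k+3

Euclidean algorithm in ℚ[k]:
  k⁴+k³−13k²−k+12 = (−1/2)(−2k⁴+16k³−46k²+56k−24) + (9k³−36k²+27k)
  −2k⁴+16k³−46k²+56k−24 = (−(2/9)k+8/9)(9k³−36k²+27k) + (−8k²+32k−24)
  9k³−36k²+27k = (−(9/8)k)(−8k²+32k−24) + (0)
Last nonzero remainder: −8k²+32k−24. Dividing through by −8 gives the monic gcd k²−4k+3.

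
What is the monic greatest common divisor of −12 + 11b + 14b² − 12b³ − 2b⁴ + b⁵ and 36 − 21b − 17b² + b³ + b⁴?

12 − 11b − 2b² + b³

By polynomial division,
  b⁵ − 2b⁴ − 12b³ + 14b² + 11b − 12 = (b − 3)(b⁴ + b³ − 17b² − 21b + 36) + (8b³ − 16b² − 88b + 96)
  b⁴ + b³ − 17b² − 21b + 36 = ((1/8)b + 3/8)(8b³ − 16b² − 88b + 96) + (0)
Last nonzero remainder: 8b³ − 16b² − 88b + 96. Dividing through by 8 gives the monic gcd b³ − 2b² − 11b + 12.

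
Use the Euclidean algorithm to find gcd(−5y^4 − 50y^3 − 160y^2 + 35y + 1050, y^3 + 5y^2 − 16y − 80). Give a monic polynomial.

Repeated division with remainder:
  −5y^4 − 50y^3 − 160y^2 + 35y + 1050 = (−5y − 25)(y^3 + 5y^2 − 16y − 80) + (−115y^2 − 765y − 950)
  y^3 + 5y^2 − 16y − 80 = (−(1/115)y + 38/2645)(−115y^2 − 765y − 950) + (−(7020/529)y − 35100/529)
  −115y^2 − 765y − 950 = ((12167/1404)y + 10051/702)(−(7020/529)y − 35100/529) + (0)
Last nonzero remainder: −(7020/529)y − 35100/529. Dividing through by −7020/529 gives the monic gcd y + 5.

y + 5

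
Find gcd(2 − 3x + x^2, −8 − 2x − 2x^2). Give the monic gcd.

Repeated division with remainder:
  x^2 − 3x + 2 = (−1/2)(−2x^2 − 2x − 8) + (−4x − 2)
  −2x^2 − 2x − 8 = ((1/2)x + 1/4)(−4x − 2) + (−15/2)
  −4x − 2 = ((8/15)x + 4/15)(−15/2) + (0)
The last nonzero remainder is the constant −15/2, so the polynomials are coprime and gcd = 1.

1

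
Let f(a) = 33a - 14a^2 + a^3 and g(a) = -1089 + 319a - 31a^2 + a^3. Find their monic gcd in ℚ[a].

Apply the Euclidean algorithm:
  a^3 - 14a^2 + 33a = (a^3 - 31a^2 + 319a - 1089) + (17a^2 - 286a + 1089)
  a^3 - 31a^2 + 319a - 1089 = ((1/17)a - 241/289)(17a^2 - 286a + 1089) + ((4752/289)a - 52272/289)
  17a^2 - 286a + 1089 = ((4913/4752)a - 289/48)((4752/289)a - 52272/289) + (0)
Last nonzero remainder: (4752/289)a - 52272/289. Dividing through by 4752/289 gives the monic gcd a - 11.

-11 + a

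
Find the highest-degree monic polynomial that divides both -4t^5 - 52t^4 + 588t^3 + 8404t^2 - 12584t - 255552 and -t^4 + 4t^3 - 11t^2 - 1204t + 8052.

Apply the Euclidean algorithm:
  -4t^5 - 52t^4 + 588t^3 + 8404t^2 - 12584t - 255552 = (4t + 68)(-t^4 + 4t^3 - 11t^2 - 1204t + 8052) + (360t^3 + 13968t^2 + 37080t - 803088)
  -t^4 + 4t^3 - 11t^2 - 1204t + 8052 = (-(1/360)t + 107/900)(360t^3 + 13968t^2 + 37080t - 803088) + (-(39216/25)t^2 - (39216/5)t + 2588256/25)
  360t^3 + 13968t^2 + 37080t - 803088 = (-(375/1634)t - 12675/1634)(-(39216/25)t^2 - (39216/5)t + 2588256/25) + (0)
Last nonzero remainder: -(39216/25)t^2 - (39216/5)t + 2588256/25. Dividing through by -39216/25 gives the monic gcd t^2 + 5t - 66.

t^2 + 5t - 66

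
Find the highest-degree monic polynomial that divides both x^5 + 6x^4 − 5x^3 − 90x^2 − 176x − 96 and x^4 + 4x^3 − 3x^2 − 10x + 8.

x^2 + 6x + 8

By polynomial division,
  x^5 + 6x^4 − 5x^3 − 90x^2 − 176x − 96 = (x + 2)(x^4 + 4x^3 − 3x^2 − 10x + 8) + (−10x^3 − 74x^2 − 164x − 112)
  x^4 + 4x^3 − 3x^2 − 10x + 8 = (−(1/10)x + 17/50)(−10x^3 − 74x^2 − 164x − 112) + ((144/25)x^2 + (864/25)x + 1152/25)
  −10x^3 − 74x^2 − 164x − 112 = (−(125/72)x − 175/72)((144/25)x^2 + (864/25)x + 1152/25) + (0)
Last nonzero remainder: (144/25)x^2 + (864/25)x + 1152/25. Dividing through by 144/25 gives the monic gcd x^2 + 6x + 8.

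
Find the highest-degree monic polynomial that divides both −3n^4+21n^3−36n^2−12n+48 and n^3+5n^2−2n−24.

n−2

Apply the Euclidean algorithm:
  −3n^4+21n^3−36n^2−12n+48 = (−3n+36)(n^3+5n^2−2n−24) + (−222n^2−12n+912)
  n^3+5n^2−2n−24 = (−(1/222)n−61/2738)(−222n^2−12n+912) + ((2520/1369)n−5040/1369)
  −222n^2−12n+912 = (−(50653/420)n−26011/105)((2520/1369)n−5040/1369) + (0)
Last nonzero remainder: (2520/1369)n−5040/1369. Dividing through by 2520/1369 gives the monic gcd n−2.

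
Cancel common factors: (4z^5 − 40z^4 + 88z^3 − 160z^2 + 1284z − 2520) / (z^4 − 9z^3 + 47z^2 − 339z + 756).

(4z^3 + 4z − 120)/(z^2 + z + 36)

Apply the Euclidean algorithm:
  4z^5 − 40z^4 + 88z^3 − 160z^2 + 1284z − 2520 = (4z − 4)(z^4 − 9z^3 + 47z^2 − 339z + 756) + (−136z^3 + 1384z^2 − 3096z + 504)
  z^4 − 9z^3 + 47z^2 − 339z + 756 = (−(1/136)z − 5/578)(−136z^3 + 1384z^2 − 3096z + 504) + ((10464/289)z^2 − (104640/289)z + 219744/289)
  −136z^3 + 1384z^2 − 3096z + 504 = (−(4913/1308)z + 289/436)((10464/289)z^2 − (104640/289)z + 219744/289) + (0)
Last nonzero remainder: (10464/289)z^2 − (104640/289)z + 219744/289. Dividing through by 10464/289 gives the monic gcd z^2 − 10z + 21.
Cancel z^2 − 10z + 21 from numerator and denominator to get the reduced form.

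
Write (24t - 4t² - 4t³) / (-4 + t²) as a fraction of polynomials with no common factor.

(-12t - 4t²)/(2 + t)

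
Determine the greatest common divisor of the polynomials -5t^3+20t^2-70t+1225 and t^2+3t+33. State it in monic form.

Apply the Euclidean algorithm:
  -5t^3+20t^2-70t+1225 = (-5t+35)(t^2+3t+33) + (-10t+70)
  t^2+3t+33 = (-(1/10)t-1)(-10t+70) + (103)
  -10t+70 = (-(10/103)t+70/103)(103) + (0)
The last nonzero remainder is the constant 103, so the polynomials are coprime and gcd = 1.

1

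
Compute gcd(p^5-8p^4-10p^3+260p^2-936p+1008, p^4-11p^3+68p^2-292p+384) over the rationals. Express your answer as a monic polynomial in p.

p^2-8p+12

Euclidean algorithm in ℚ[p]:
  p^5-8p^4-10p^3+260p^2-936p+1008 = (p+3)(p^4-11p^3+68p^2-292p+384) + (-45p^3+348p^2-444p-144)
  p^4-11p^3+68p^2-292p+384 = (-(1/45)p+49/675)(-45p^3+348p^2-444p-144) + ((7396/225)p^2-(59168/225)p+29584/75)
  -45p^3+348p^2-444p-144 = (-(10125/7396)p-675/1849)((7396/225)p^2-(59168/225)p+29584/75) + (0)
Last nonzero remainder: (7396/225)p^2-(59168/225)p+29584/75. Dividing through by 7396/225 gives the monic gcd p^2-8p+12.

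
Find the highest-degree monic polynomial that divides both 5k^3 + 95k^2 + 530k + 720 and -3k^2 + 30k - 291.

By polynomial division,
  5k^3 + 95k^2 + 530k + 720 = (-(5/3)k - 145/3)(-3k^2 + 30k - 291) + (1495k - 13345)
  -3k^2 + 30k - 291 = (-(3/1495)k + 963/447005)(1495k - 13345) + (-23445444/89401)
  1495k - 13345 = (-(133654495/23445444)k + 1193056345/23445444)(-23445444/89401) + (0)
The last nonzero remainder is the constant -23445444/89401, so the polynomials are coprime and gcd = 1.

1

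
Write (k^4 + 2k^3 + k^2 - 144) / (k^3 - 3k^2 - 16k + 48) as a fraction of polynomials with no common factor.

(k^2 + k + 12)/(k - 4)

Euclidean algorithm in ℚ[k]:
  k^4 + 2k^3 + k^2 - 144 = (k + 5)(k^3 - 3k^2 - 16k + 48) + (32k^2 + 32k - 384)
  k^3 - 3k^2 - 16k + 48 = ((1/32)k - 1/8)(32k^2 + 32k - 384) + (0)
Last nonzero remainder: 32k^2 + 32k - 384. Dividing through by 32 gives the monic gcd k^2 + k - 12.
Cancel k^2 + k - 12 from numerator and denominator to get the reduced form.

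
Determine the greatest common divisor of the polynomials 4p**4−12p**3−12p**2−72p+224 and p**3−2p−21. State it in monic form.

By polynomial division,
  4p**4−12p**3−12p**2−72p+224 = (4p−12)(p**3−2p−21) + (−4p**2−12p−28)
  p**3−2p−21 = (−(1/4)p+3/4)(−4p**2−12p−28) + (0)
Last nonzero remainder: −4p**2−12p−28. Dividing through by −4 gives the monic gcd p**2+3p+7.

p**2+3p+7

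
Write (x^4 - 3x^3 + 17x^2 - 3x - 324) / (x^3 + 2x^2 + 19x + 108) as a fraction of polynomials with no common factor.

(x^2 - x - 12)/(x + 4)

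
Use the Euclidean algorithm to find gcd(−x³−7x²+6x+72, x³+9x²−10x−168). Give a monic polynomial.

Repeated division with remainder:
  −x³−7x²+6x+72 = (−1)(x³+9x²−10x−168) + (2x²−4x−96)
  x³+9x²−10x−168 = ((1/2)x+11/2)(2x²−4x−96) + (60x+360)
  2x²−4x−96 = ((1/30)x−4/15)(60x+360) + (0)
Last nonzero remainder: 60x+360. Dividing through by 60 gives the monic gcd x+6.

x+6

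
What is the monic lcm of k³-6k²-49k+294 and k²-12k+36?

k⁴-12k³-13k²+588k-1764

Apply the Euclidean algorithm:
  k³-6k²-49k+294 = (k+6)(k²-12k+36) + (-13k+78)
  k²-12k+36 = (-(1/13)k+6/13)(-13k+78) + (0)
Last nonzero remainder: -13k+78. Dividing through by -13 gives the monic gcd k-6.
Then lcm(f, g) = f·g / gcd(f, g); expanding and making the result monic gives the answer.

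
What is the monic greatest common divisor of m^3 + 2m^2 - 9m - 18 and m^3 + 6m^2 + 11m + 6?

m^2 + 5m + 6

Euclidean algorithm in ℚ[m]:
  m^3 + 2m^2 - 9m - 18 = (m^3 + 6m^2 + 11m + 6) + (-4m^2 - 20m - 24)
  m^3 + 6m^2 + 11m + 6 = (-(1/4)m - 1/4)(-4m^2 - 20m - 24) + (0)
Last nonzero remainder: -4m^2 - 20m - 24. Dividing through by -4 gives the monic gcd m^2 + 5m + 6.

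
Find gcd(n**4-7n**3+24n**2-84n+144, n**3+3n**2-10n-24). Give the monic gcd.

n-3

Euclidean algorithm in ℚ[n]:
  n**4-7n**3+24n**2-84n+144 = (n-10)(n**3+3n**2-10n-24) + (64n**2-160n-96)
  n**3+3n**2-10n-24 = ((1/64)n+11/128)(64n**2-160n-96) + ((21/4)n-63/4)
  64n**2-160n-96 = ((256/21)n+128/21)((21/4)n-63/4) + (0)
Last nonzero remainder: (21/4)n-63/4. Dividing through by 21/4 gives the monic gcd n-3.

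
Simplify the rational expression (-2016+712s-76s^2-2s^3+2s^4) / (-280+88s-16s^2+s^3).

(-72+10s+2s^2)/(-10+s)

Euclidean algorithm in ℚ[s]:
  2s^4-2s^3-76s^2+712s-2016 = (2s+30)(s^3-16s^2+88s-280) + (228s^2-1368s+6384)
  s^3-16s^2+88s-280 = ((1/228)s-5/114)(228s^2-1368s+6384) + (0)
Last nonzero remainder: 228s^2-1368s+6384. Dividing through by 228 gives the monic gcd s^2-6s+28.
Cancel s^2-6s+28 from numerator and denominator to get the reduced form.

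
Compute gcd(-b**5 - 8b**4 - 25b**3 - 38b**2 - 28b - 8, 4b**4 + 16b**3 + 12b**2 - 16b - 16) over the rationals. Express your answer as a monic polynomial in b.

b**3 + 5b**2 + 8b + 4

Apply the Euclidean algorithm:
  -b**5 - 8b**4 - 25b**3 - 38b**2 - 28b - 8 = (-(1/4)b - 1)(4b**4 + 16b**3 + 12b**2 - 16b - 16) + (-6b**3 - 30b**2 - 48b - 24)
  4b**4 + 16b**3 + 12b**2 - 16b - 16 = (-(2/3)b + 2/3)(-6b**3 - 30b**2 - 48b - 24) + (0)
Last nonzero remainder: -6b**3 - 30b**2 - 48b - 24. Dividing through by -6 gives the monic gcd b**3 + 5b**2 + 8b + 4.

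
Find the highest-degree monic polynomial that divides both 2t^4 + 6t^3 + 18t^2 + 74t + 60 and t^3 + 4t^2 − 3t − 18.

By polynomial division,
  2t^4 + 6t^3 + 18t^2 + 74t + 60 = (2t − 2)(t^3 + 4t^2 − 3t − 18) + (32t^2 + 104t + 24)
  t^3 + 4t^2 − 3t − 18 = ((1/32)t + 3/128)(32t^2 + 104t + 24) + (−(99/16)t − 297/16)
  32t^2 + 104t + 24 = (−(512/99)t − 128/99)(−(99/16)t − 297/16) + (0)
Last nonzero remainder: −(99/16)t − 297/16. Dividing through by −99/16 gives the monic gcd t + 3.

t + 3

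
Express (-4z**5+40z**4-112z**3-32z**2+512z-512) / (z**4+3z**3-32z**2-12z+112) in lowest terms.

(-4z**2+24z-32)/(z+7)

Apply the Euclidean algorithm:
  -4z**5+40z**4-112z**3-32z**2+512z-512 = (-4z+52)(z**4+3z**3-32z**2-12z+112) + (-396z**3+1584z**2+1584z-6336)
  z**4+3z**3-32z**2-12z+112 = (-(1/396)z-7/396)(-396z**3+1584z**2+1584z-6336) + (0)
Last nonzero remainder: -396z**3+1584z**2+1584z-6336. Dividing through by -396 gives the monic gcd z**3-4z**2-4z+16.
Cancel z**3-4z**2-4z+16 from numerator and denominator to get the reduced form.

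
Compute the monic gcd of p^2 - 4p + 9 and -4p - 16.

1

Euclidean algorithm in ℚ[p]:
  p^2 - 4p + 9 = (-(1/4)p + 2)(-4p - 16) + (41)
  -4p - 16 = (-(4/41)p - 16/41)(41) + (0)
The last nonzero remainder is the constant 41, so the polynomials are coprime and gcd = 1.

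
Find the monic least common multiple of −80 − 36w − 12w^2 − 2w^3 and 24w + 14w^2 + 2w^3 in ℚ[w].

By polynomial division,
  −2w^3 − 12w^2 − 36w − 80 = (−1)(2w^3 + 14w^2 + 24w) + (2w^2 − 12w − 80)
  2w^3 + 14w^2 + 24w = (w + 13)(2w^2 − 12w − 80) + (260w + 1040)
  2w^2 − 12w − 80 = ((1/130)w − 1/13)(260w + 1040) + (0)
Last nonzero remainder: 260w + 1040. Dividing through by 260 gives the monic gcd w + 4.
Then lcm(f, g) = f·g / gcd(f, g); expanding and making the result monic gives the answer.

120w + 94w^2 + 36w^3 + 9w^4 + w^5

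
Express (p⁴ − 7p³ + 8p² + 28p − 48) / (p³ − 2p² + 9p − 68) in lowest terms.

(p³ − 3p² − 4p + 12)/(p² + 2p + 17)

Apply the Euclidean algorithm:
  p⁴ − 7p³ + 8p² + 28p − 48 = (p − 5)(p³ − 2p² + 9p − 68) + (−11p² + 141p − 388)
  p³ − 2p² + 9p − 68 = (−(1/11)p − 119/121)(−11p² + 141p − 388) + ((13600/121)p − 54400/121)
  −11p² + 141p − 388 = (−(1331/13600)p + 11737/13600)((13600/121)p − 54400/121) + (0)
Last nonzero remainder: (13600/121)p − 54400/121. Dividing through by 13600/121 gives the monic gcd p − 4.
Cancel p − 4 from numerator and denominator to get the reduced form.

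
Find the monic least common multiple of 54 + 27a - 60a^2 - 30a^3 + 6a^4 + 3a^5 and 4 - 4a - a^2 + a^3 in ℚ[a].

Apply the Euclidean algorithm:
  3a^5 + 6a^4 - 30a^3 - 60a^2 + 27a + 54 = (3a^2 + 9a - 9)(a^3 - a^2 - 4a + 4) + (-45a^2 - 45a + 90)
  a^3 - a^2 - 4a + 4 = (-(1/45)a + 2/45)(-45a^2 - 45a + 90) + (0)
Last nonzero remainder: -45a^2 - 45a + 90. Dividing through by -45 gives the monic gcd a^2 + a - 2.
Then lcm(f, g) = f·g / gcd(f, g); expanding and making the result monic gives the answer.

-36 + 49a^2 - 14a^4 + a^6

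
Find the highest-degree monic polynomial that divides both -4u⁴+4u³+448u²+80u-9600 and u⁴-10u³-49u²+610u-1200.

By polynomial division,
  -4u⁴+4u³+448u²+80u-9600 = (-4)(u⁴-10u³-49u²+610u-1200) + (-36u³+252u²+2520u-14400)
  u⁴-10u³-49u²+610u-1200 = (-(1/36)u+1/12)(-36u³+252u²+2520u-14400) + (0)
Last nonzero remainder: -36u³+252u²+2520u-14400. Dividing through by -36 gives the monic gcd u³-7u²-70u+400.

u³-7u²-70u+400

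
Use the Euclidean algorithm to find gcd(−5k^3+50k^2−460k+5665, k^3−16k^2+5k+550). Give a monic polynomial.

Repeated division with remainder:
  −5k^3+50k^2−460k+5665 = (−5)(k^3−16k^2+5k+550) + (−30k^2−435k+8415)
  k^3−16k^2+5k+550 = (−(1/30)k+61/60)(−30k^2−435k+8415) + ((2911/4)k−32021/4)
  −30k^2−435k+8415 = (−(120/2911)k−3060/2911)((2911/4)k−32021/4) + (0)
Last nonzero remainder: (2911/4)k−32021/4. Dividing through by 2911/4 gives the monic gcd k−11.

k−11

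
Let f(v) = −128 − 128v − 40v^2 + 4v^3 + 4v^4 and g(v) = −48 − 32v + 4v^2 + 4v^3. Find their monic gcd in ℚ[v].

Euclidean algorithm in ℚ[v]:
  4v^4 + 4v^3 − 40v^2 − 128v − 128 = (v)(4v^3 + 4v^2 − 32v − 48) + (−8v^2 − 80v − 128)
  4v^3 + 4v^2 − 32v − 48 = (−(1/2)v + 9/2)(−8v^2 − 80v − 128) + (264v + 528)
  −8v^2 − 80v − 128 = (−(1/33)v − 8/33)(264v + 528) + (0)
Last nonzero remainder: 264v + 528. Dividing through by 264 gives the monic gcd v + 2.

2 + v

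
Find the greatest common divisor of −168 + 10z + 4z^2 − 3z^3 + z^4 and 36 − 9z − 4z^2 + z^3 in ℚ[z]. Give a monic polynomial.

−12 − z + z^2

Euclidean algorithm in ℚ[z]:
  z^4 − 3z^3 + 4z^2 + 10z − 168 = (z + 1)(z^3 − 4z^2 − 9z + 36) + (17z^2 − 17z − 204)
  z^3 − 4z^2 − 9z + 36 = ((1/17)z − 3/17)(17z^2 − 17z − 204) + (0)
Last nonzero remainder: 17z^2 − 17z − 204. Dividing through by 17 gives the monic gcd z^2 − z − 12.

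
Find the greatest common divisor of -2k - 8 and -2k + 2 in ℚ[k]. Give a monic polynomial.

1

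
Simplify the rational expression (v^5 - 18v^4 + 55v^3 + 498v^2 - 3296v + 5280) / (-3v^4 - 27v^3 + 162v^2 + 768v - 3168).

Repeated division with remainder:
  v^5 - 18v^4 + 55v^3 + 498v^2 - 3296v + 5280 = (-(1/3)v + 9)(-3v^4 - 27v^3 + 162v^2 + 768v - 3168) + (352v^3 - 704v^2 - 11264v + 33792)
  -3v^4 - 27v^3 + 162v^2 + 768v - 3168 = (-(3/352)v - 3/32)(352v^3 - 704v^2 - 11264v + 33792) + (0)
Last nonzero remainder: 352v^3 - 704v^2 - 11264v + 33792. Dividing through by 352 gives the monic gcd v^3 - 2v^2 - 32v + 96.
Cancel v^3 - 2v^2 - 32v + 96 from numerator and denominator to get the reduced form.

(-v^2 + 16v - 55)/(3v + 33)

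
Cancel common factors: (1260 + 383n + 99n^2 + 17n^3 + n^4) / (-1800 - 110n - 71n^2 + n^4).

Repeated division with remainder:
  n^4 + 17n^3 + 99n^2 + 383n + 1260 = (n^4 - 71n^2 - 110n - 1800) + (17n^3 + 170n^2 + 493n + 3060)
  n^4 - 71n^2 - 110n - 1800 = ((1/17)n - 10/17)(17n^3 + 170n^2 + 493n + 3060) + (0)
Last nonzero remainder: 17n^3 + 170n^2 + 493n + 3060. Dividing through by 17 gives the monic gcd n^3 + 10n^2 + 29n + 180.
Cancel n^3 + 10n^2 + 29n + 180 from numerator and denominator to get the reduced form.

(7 + n)/(-10 + n)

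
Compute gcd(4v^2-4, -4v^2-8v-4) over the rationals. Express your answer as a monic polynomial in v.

By polynomial division,
  4v^2-4 = (-1)(-4v^2-8v-4) + (-8v-8)
  -4v^2-8v-4 = ((1/2)v+1/2)(-8v-8) + (0)
Last nonzero remainder: -8v-8. Dividing through by -8 gives the monic gcd v+1.

v+1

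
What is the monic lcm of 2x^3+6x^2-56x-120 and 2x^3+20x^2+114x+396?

x^5+7x^4+17x^3-73x^2-1164x-1980

By polynomial division,
  2x^3+6x^2-56x-120 = (2x^3+20x^2+114x+396) + (-14x^2-170x-516)
  2x^3+20x^2+114x+396 = (-(1/7)x+15/49)(-14x^2-170x-516) + ((4524/49)x+27144/49)
  -14x^2-170x-516 = (-(343/2262)x-2107/2262)((4524/49)x+27144/49) + (0)
Last nonzero remainder: (4524/49)x+27144/49. Dividing through by 4524/49 gives the monic gcd x+6.
Then lcm(f, g) = f·g / gcd(f, g); expanding and making the result monic gives the answer.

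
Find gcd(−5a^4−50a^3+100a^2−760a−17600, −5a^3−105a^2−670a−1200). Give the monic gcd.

Apply the Euclidean algorithm:
  −5a^4−50a^3+100a^2−760a−17600 = (a−11)(−5a^3−105a^2−670a−1200) + (−385a^2−6930a−30800)
  −5a^3−105a^2−670a−1200 = ((1/77)a+3/77)(−385a^2−6930a−30800) + (0)
Last nonzero remainder: −385a^2−6930a−30800. Dividing through by −385 gives the monic gcd a^2+18a+80.

a^2+18a+80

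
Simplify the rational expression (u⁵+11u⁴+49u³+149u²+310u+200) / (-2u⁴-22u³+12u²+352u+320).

(-u³-6u²-15u-50)/(2u²+12u-80)

Apply the Euclidean algorithm:
  u⁵+11u⁴+49u³+149u²+310u+200 = (-(1/2)u)(-2u⁴-22u³+12u²+352u+320) + (55u³+325u²+470u+200)
  -2u⁴-22u³+12u²+352u+320 = (-(2/55)u-112/605)(55u³+325u²+470u+200) + ((10800/121)u²+(54000/121)u+43200/121)
  55u³+325u²+470u+200 = ((1331/2160)u+121/216)((10800/121)u²+(54000/121)u+43200/121) + (0)
Last nonzero remainder: (10800/121)u²+(54000/121)u+43200/121. Dividing through by 10800/121 gives the monic gcd u²+5u+4.
Cancel u²+5u+4 from numerator and denominator to get the reduced form.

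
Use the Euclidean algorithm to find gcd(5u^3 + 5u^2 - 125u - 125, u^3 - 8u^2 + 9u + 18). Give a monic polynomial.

u + 1

Apply the Euclidean algorithm:
  5u^3 + 5u^2 - 125u - 125 = (5)(u^3 - 8u^2 + 9u + 18) + (45u^2 - 170u - 215)
  u^3 - 8u^2 + 9u + 18 = ((1/45)u - 38/405)(45u^2 - 170u - 215) + (-(176/81)u - 176/81)
  45u^2 - 170u - 215 = (-(3645/176)u + 17415/176)(-(176/81)u - 176/81) + (0)
Last nonzero remainder: -(176/81)u - 176/81. Dividing through by -176/81 gives the monic gcd u + 1.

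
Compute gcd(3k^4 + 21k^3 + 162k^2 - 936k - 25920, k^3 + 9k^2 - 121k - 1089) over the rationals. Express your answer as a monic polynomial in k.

k + 9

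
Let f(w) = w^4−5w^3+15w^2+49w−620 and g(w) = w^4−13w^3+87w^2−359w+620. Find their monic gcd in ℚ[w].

w^3−9w^2+51w−155

By polynomial division,
  w^4−5w^3+15w^2+49w−620 = (w^4−13w^3+87w^2−359w+620) + (8w^3−72w^2+408w−1240)
  w^4−13w^3+87w^2−359w+620 = ((1/8)w−1/2)(8w^3−72w^2+408w−1240) + (0)
Last nonzero remainder: 8w^3−72w^2+408w−1240. Dividing through by 8 gives the monic gcd w^3−9w^2+51w−155.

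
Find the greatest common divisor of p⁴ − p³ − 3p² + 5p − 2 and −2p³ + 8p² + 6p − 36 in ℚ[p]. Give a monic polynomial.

p + 2

Apply the Euclidean algorithm:
  p⁴ − p³ − 3p² + 5p − 2 = (−(1/2)p − 3/2)(−2p³ + 8p² + 6p − 36) + (12p² − 4p − 56)
  −2p³ + 8p² + 6p − 36 = (−(1/6)p + 11/18)(12p² − 4p − 56) + (−(8/9)p − 16/9)
  12p² − 4p − 56 = (−(27/2)p + 63/2)(−(8/9)p − 16/9) + (0)
Last nonzero remainder: −(8/9)p − 16/9. Dividing through by −8/9 gives the monic gcd p + 2.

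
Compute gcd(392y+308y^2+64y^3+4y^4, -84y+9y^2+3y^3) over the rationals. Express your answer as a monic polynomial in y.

7y+y^2

Euclidean algorithm in ℚ[y]:
  4y^4+64y^3+308y^2+392y = ((4/3)y+52/3)(3y^3+9y^2-84y) + (264y^2+1848y)
  3y^3+9y^2-84y = ((1/88)y-1/22)(264y^2+1848y) + (0)
Last nonzero remainder: 264y^2+1848y. Dividing through by 264 gives the monic gcd y^2+7y.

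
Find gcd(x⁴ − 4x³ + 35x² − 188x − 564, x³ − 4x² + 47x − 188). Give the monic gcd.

x² + 47

Euclidean algorithm in ℚ[x]:
  x⁴ − 4x³ + 35x² − 188x − 564 = (x)(x³ − 4x² + 47x − 188) + (−12x² − 564)
  x³ − 4x² + 47x − 188 = (−(1/12)x + 1/3)(−12x² − 564) + (0)
Last nonzero remainder: −12x² − 564. Dividing through by −12 gives the monic gcd x² + 47.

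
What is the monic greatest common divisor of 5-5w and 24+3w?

1

Repeated division with remainder:
  -5w+5 = (-5/3)(3w+24) + (45)
  3w+24 = ((1/15)w+8/15)(45) + (0)
The last nonzero remainder is the constant 45, so the polynomials are coprime and gcd = 1.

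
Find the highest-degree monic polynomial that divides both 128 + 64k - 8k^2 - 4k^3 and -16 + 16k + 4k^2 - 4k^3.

2 + k

Apply the Euclidean algorithm:
  -4k^3 - 8k^2 + 64k + 128 = (-4k^3 + 4k^2 + 16k - 16) + (-12k^2 + 48k + 144)
  -4k^3 + 4k^2 + 16k - 16 = ((1/3)k + 1)(-12k^2 + 48k + 144) + (-80k - 160)
  -12k^2 + 48k + 144 = ((3/20)k - 9/10)(-80k - 160) + (0)
Last nonzero remainder: -80k - 160. Dividing through by -80 gives the monic gcd k + 2.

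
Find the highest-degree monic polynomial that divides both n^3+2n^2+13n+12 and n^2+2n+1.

By polynomial division,
  n^3+2n^2+13n+12 = (n)(n^2+2n+1) + (12n+12)
  n^2+2n+1 = ((1/12)n+1/12)(12n+12) + (0)
Last nonzero remainder: 12n+12. Dividing through by 12 gives the monic gcd n+1.

n+1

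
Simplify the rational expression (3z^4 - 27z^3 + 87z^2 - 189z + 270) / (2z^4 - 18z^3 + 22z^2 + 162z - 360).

By polynomial division,
  3z^4 - 27z^3 + 87z^2 - 189z + 270 = (3/2)(2z^4 - 18z^3 + 22z^2 + 162z - 360) + (54z^2 - 432z + 810)
  2z^4 - 18z^3 + 22z^2 + 162z - 360 = ((1/27)z^2 - (1/27)z - 4/9)(54z^2 - 432z + 810) + (0)
Last nonzero remainder: 54z^2 - 432z + 810. Dividing through by 54 gives the monic gcd z^2 - 8z + 15.
Cancel z^2 - 8z + 15 from numerator and denominator to get the reduced form.

(3z^2 - 3z + 18)/(2z^2 - 2z - 24)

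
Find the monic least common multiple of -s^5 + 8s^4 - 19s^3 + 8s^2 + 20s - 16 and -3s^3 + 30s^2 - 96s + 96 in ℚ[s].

s^6 - 12s^5 + 51s^4 - 84s^3 + 12s^2 + 96s - 64

By polynomial division,
  -s^5 + 8s^4 - 19s^3 + 8s^2 + 20s - 16 = ((1/3)s^2 + (2/3)s + 7/3)(-3s^3 + 30s^2 - 96s + 96) + (-30s^2 + 180s - 240)
  -3s^3 + 30s^2 - 96s + 96 = ((1/10)s - 2/5)(-30s^2 + 180s - 240) + (0)
Last nonzero remainder: -30s^2 + 180s - 240. Dividing through by -30 gives the monic gcd s^2 - 6s + 8.
Then lcm(f, g) = f·g / gcd(f, g); expanding and making the result monic gives the answer.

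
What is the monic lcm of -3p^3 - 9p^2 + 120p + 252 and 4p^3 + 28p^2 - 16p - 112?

Apply the Euclidean algorithm:
  -3p^3 - 9p^2 + 120p + 252 = (-3/4)(4p^3 + 28p^2 - 16p - 112) + (12p^2 + 108p + 168)
  4p^3 + 28p^2 - 16p - 112 = ((1/3)p - 2/3)(12p^2 + 108p + 168) + (0)
Last nonzero remainder: 12p^2 + 108p + 168. Dividing through by 12 gives the monic gcd p^2 + 9p + 14.
Then lcm(f, g) = f·g / gcd(f, g); expanding and making the result monic gives the answer.

p^4 + p^3 - 46p^2 - 4p + 168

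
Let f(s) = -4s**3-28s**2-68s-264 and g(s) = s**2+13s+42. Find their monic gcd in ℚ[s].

s+6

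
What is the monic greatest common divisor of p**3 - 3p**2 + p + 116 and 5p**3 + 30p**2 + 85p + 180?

p + 4

Repeated division with remainder:
  p**3 - 3p**2 + p + 116 = (1/5)(5p**3 + 30p**2 + 85p + 180) + (-9p**2 - 16p + 80)
  5p**3 + 30p**2 + 85p + 180 = (-(5/9)p - 190/81)(-9p**2 - 16p + 80) + ((7445/81)p + 29780/81)
  -9p**2 - 16p + 80 = (-(729/7445)p + 324/1489)((7445/81)p + 29780/81) + (0)
Last nonzero remainder: (7445/81)p + 29780/81. Dividing through by 7445/81 gives the monic gcd p + 4.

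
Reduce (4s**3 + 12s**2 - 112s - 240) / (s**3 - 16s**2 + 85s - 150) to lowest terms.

By polynomial division,
  4s**3 + 12s**2 - 112s - 240 = (4)(s**3 - 16s**2 + 85s - 150) + (76s**2 - 452s + 360)
  s**3 - 16s**2 + 85s - 150 = ((1/76)s - 191/1444)(76s**2 - 452s + 360) + ((7392/361)s - 36960/361)
  76s**2 - 452s + 360 = ((6859/1848)s - 1083/308)((7392/361)s - 36960/361) + (0)
Last nonzero remainder: (7392/361)s - 36960/361. Dividing through by 7392/361 gives the monic gcd s - 5.
Cancel s - 5 from numerator and denominator to get the reduced form.

(4s**2 + 32s + 48)/(s**2 - 11s + 30)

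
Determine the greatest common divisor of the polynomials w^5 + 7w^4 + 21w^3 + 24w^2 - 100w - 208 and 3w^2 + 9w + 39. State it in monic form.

Repeated division with remainder:
  w^5 + 7w^4 + 21w^3 + 24w^2 - 100w - 208 = ((1/3)w^3 + (4/3)w^2 - (4/3)w - 16/3)(3w^2 + 9w + 39) + (0)
Last nonzero remainder: 3w^2 + 9w + 39. Dividing through by 3 gives the monic gcd w^2 + 3w + 13.

w^2 + 3w + 13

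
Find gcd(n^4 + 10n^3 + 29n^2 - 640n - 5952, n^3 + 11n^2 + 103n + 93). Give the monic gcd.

n^2 + 10n + 93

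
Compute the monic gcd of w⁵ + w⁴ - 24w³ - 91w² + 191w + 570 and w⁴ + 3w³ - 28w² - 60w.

Euclidean algorithm in ℚ[w]:
  w⁵ + w⁴ - 24w³ - 91w² + 191w + 570 = (w - 2)(w⁴ + 3w³ - 28w² - 60w) + (10w³ - 87w² + 71w + 570)
  w⁴ + 3w³ - 28w² - 60w = ((1/10)w + 117/100)(10w³ - 87w² + 71w + 570) + ((6669/100)w² - (20007/100)w - 6669/10)
  10w³ - 87w² + 71w + 570 = ((1000/6669)w - 100/117)((6669/100)w² - (20007/100)w - 6669/10) + (0)
Last nonzero remainder: (6669/100)w² - (20007/100)w - 6669/10. Dividing through by 6669/100 gives the monic gcd w² - 3w - 10.

w² - 3w - 10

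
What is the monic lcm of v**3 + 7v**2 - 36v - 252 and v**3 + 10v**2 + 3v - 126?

v**4 + 4v**3 - 57v**2 - 144v + 756

By polynomial division,
  v**3 + 7v**2 - 36v - 252 = (v**3 + 10v**2 + 3v - 126) + (-3v**2 - 39v - 126)
  v**3 + 10v**2 + 3v - 126 = (-(1/3)v + 1)(-3v**2 - 39v - 126) + (0)
Last nonzero remainder: -3v**2 - 39v - 126. Dividing through by -3 gives the monic gcd v**2 + 13v + 42.
Then lcm(f, g) = f·g / gcd(f, g); expanding and making the result monic gives the answer.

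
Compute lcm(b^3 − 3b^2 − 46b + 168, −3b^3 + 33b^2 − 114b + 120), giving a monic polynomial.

b^5 − 10b^4 − 15b^3 + 460b^2 − 1636b + 1680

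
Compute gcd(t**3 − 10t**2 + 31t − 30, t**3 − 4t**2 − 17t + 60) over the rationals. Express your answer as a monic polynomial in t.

t**2 − 8t + 15

By polynomial division,
  t**3 − 10t**2 + 31t − 30 = (t**3 − 4t**2 − 17t + 60) + (−6t**2 + 48t − 90)
  t**3 − 4t**2 − 17t + 60 = (−(1/6)t − 2/3)(−6t**2 + 48t − 90) + (0)
Last nonzero remainder: −6t**2 + 48t − 90. Dividing through by −6 gives the monic gcd t**2 − 8t + 15.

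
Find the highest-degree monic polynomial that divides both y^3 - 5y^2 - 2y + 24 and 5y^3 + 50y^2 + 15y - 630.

y - 3

Euclidean algorithm in ℚ[y]:
  y^3 - 5y^2 - 2y + 24 = (1/5)(5y^3 + 50y^2 + 15y - 630) + (-15y^2 - 5y + 150)
  5y^3 + 50y^2 + 15y - 630 = (-(1/3)y - 29/9)(-15y^2 - 5y + 150) + ((440/9)y - 440/3)
  -15y^2 - 5y + 150 = (-(27/88)y - 45/44)((440/9)y - 440/3) + (0)
Last nonzero remainder: (440/9)y - 440/3. Dividing through by 440/9 gives the monic gcd y - 3.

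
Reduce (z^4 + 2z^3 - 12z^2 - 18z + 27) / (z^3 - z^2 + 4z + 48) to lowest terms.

Apply the Euclidean algorithm:
  z^4 + 2z^3 - 12z^2 - 18z + 27 = (z + 3)(z^3 - z^2 + 4z + 48) + (-13z^2 - 78z - 117)
  z^3 - z^2 + 4z + 48 = (-(1/13)z + 7/13)(-13z^2 - 78z - 117) + (37z + 111)
  -13z^2 - 78z - 117 = (-(13/37)z - 39/37)(37z + 111) + (0)
Last nonzero remainder: 37z + 111. Dividing through by 37 gives the monic gcd z + 3.
Cancel z + 3 from numerator and denominator to get the reduced form.

(z^3 - z^2 - 9z + 9)/(z^2 - 4z + 16)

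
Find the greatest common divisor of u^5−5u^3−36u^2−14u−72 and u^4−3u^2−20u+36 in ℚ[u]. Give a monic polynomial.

Euclidean algorithm in ℚ[u]:
  u^5−5u^3−36u^2−14u−72 = (u)(u^4−3u^2−20u+36) + (−2u^3−16u^2−50u−72)
  u^4−3u^2−20u+36 = (−(1/2)u+4)(−2u^3−16u^2−50u−72) + (36u^2+144u+324)
  −2u^3−16u^2−50u−72 = (−(1/18)u−2/9)(36u^2+144u+324) + (0)
Last nonzero remainder: 36u^2+144u+324. Dividing through by 36 gives the monic gcd u^2+4u+9.

u^2+4u+9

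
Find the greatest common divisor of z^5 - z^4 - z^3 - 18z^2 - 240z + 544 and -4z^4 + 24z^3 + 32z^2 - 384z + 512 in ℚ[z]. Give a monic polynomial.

Apply the Euclidean algorithm:
  z^5 - z^4 - z^3 - 18z^2 - 240z + 544 = (-(1/4)z - 5/4)(-4z^4 + 24z^3 + 32z^2 - 384z + 512) + (37z^3 - 74z^2 - 592z + 1184)
  -4z^4 + 24z^3 + 32z^2 - 384z + 512 = (-(4/37)z + 16/37)(37z^3 - 74z^2 - 592z + 1184) + (0)
Last nonzero remainder: 37z^3 - 74z^2 - 592z + 1184. Dividing through by 37 gives the monic gcd z^3 - 2z^2 - 16z + 32.

z^3 - 2z^2 - 16z + 32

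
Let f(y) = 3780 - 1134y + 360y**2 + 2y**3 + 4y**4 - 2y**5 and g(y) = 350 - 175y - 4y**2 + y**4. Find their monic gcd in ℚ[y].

Repeated division with remainder:
  -2y**5 + 4y**4 + 2y**3 + 360y**2 - 1134y + 3780 = (-2y + 4)(y**4 - 4y**2 - 175y + 350) + (-6y**3 + 26y**2 + 266y + 2380)
  y**4 - 4y**2 - 175y + 350 = (-(1/6)y - 13/18)(-6y**3 + 26y**2 + 266y + 2380) + ((532/9)y**2 + (3724/9)y + 18620/9)
  -6y**3 + 26y**2 + 266y + 2380 = (-(27/266)y + 153/133)((532/9)y**2 + (3724/9)y + 18620/9) + (0)
Last nonzero remainder: (532/9)y**2 + (3724/9)y + 18620/9. Dividing through by 532/9 gives the monic gcd y**2 + 7y + 35.

35 + 7y + y**2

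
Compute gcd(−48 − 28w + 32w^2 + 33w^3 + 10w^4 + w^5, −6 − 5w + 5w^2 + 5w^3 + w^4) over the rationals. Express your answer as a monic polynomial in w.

−6 + w + 4w^2 + w^3

By polynomial division,
  w^5 + 10w^4 + 33w^3 + 32w^2 − 28w − 48 = (w + 5)(w^4 + 5w^3 + 5w^2 − 5w − 6) + (3w^3 + 12w^2 + 3w − 18)
  w^4 + 5w^3 + 5w^2 − 5w − 6 = ((1/3)w + 1/3)(3w^3 + 12w^2 + 3w − 18) + (0)
Last nonzero remainder: 3w^3 + 12w^2 + 3w − 18. Dividing through by 3 gives the monic gcd w^3 + 4w^2 + w − 6.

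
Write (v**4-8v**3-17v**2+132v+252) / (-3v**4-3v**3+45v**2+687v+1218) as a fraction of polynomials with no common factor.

(-v**2+3v+18)/(3v**2+18v+87)

By polynomial division,
  v**4-8v**3-17v**2+132v+252 = (-1/3)(-3v**4-3v**3+45v**2+687v+1218) + (-9v**3-2v**2+361v+658)
  -3v**4-3v**3+45v**2+687v+1218 = ((1/3)v+7/27)(-9v**3-2v**2+361v+658) + (-(2020/27)v**2+(10100/27)v+28280/27)
  -9v**3-2v**2+361v+658 = ((243/2020)v+1269/2020)(-(2020/27)v**2+(10100/27)v+28280/27) + (0)
Last nonzero remainder: -(2020/27)v**2+(10100/27)v+28280/27. Dividing through by -2020/27 gives the monic gcd v**2-5v-14.
Cancel v**2-5v-14 from numerator and denominator to get the reduced form.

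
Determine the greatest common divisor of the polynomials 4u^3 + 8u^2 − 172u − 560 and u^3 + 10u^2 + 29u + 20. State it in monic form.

u^2 + 9u + 20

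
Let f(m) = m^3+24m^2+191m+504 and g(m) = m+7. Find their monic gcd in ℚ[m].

m+7

Euclidean algorithm in ℚ[m]:
  m^3+24m^2+191m+504 = (m^2+17m+72)(m+7) + (0)
The last nonzero remainder m+7 is already monic.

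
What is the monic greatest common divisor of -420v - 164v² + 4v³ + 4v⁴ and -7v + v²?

Apply the Euclidean algorithm:
  4v⁴ + 4v³ - 164v² - 420v = (4v² + 32v + 60)(v² - 7v) + (0)
The last nonzero remainder v² - 7v is already monic.

-7v + v²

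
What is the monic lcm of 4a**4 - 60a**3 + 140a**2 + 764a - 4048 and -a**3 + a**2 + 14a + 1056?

a**6 - 5a**5 - 19a**4 - 899a**3 + 4258a**2 + 8216a - 97152

Apply the Euclidean algorithm:
  4a**4 - 60a**3 + 140a**2 + 764a - 4048 = (-4a + 56)(-a**3 + a**2 + 14a + 1056) + (140a**2 + 4204a - 63184)
  -a**3 + a**2 + 14a + 1056 = (-(1/140)a + 543/2450)(140a**2 + 4204a - 63184) + (-(1677096/1225)a + 18448056/1225)
  140a**2 + 4204a - 63184 = (-(42875/419274)a - 879550/209637)(-(1677096/1225)a + 18448056/1225) + (0)
Last nonzero remainder: -(1677096/1225)a + 18448056/1225. Dividing through by -1677096/1225 gives the monic gcd a - 11.
Then lcm(f, g) = f·g / gcd(f, g); expanding and making the result monic gives the answer.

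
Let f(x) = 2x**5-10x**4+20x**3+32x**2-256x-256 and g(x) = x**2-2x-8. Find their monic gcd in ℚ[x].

x**2-2x-8

Euclidean algorithm in ℚ[x]:
  2x**5-10x**4+20x**3+32x**2-256x-256 = (2x**3-6x**2+24x+32)(x**2-2x-8) + (0)
The last nonzero remainder x**2-2x-8 is already monic.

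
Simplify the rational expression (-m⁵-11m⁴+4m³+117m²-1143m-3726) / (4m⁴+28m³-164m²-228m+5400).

(-m³+4m²-2m-69)/(4m²-32m+100)

Repeated division with remainder:
  -m⁵-11m⁴+4m³+117m²-1143m-3726 = (-(1/4)m-1)(4m⁴+28m³-164m²-228m+5400) + (-9m³-104m²-21m+1674)
  4m⁴+28m³-164m²-228m+5400 = (-(4/9)m+164/81)(-9m³-104m²-21m+1674) + ((3016/81)m²+(15080/27)m+6032/3)
  -9m³-104m²-21m+1674 = (-(729/3016)m+2511/3016)((3016/81)m²+(15080/27)m+6032/3) + (0)
Last nonzero remainder: (3016/81)m²+(15080/27)m+6032/3. Dividing through by 3016/81 gives the monic gcd m²+15m+54.
Cancel m²+15m+54 from numerator and denominator to get the reduced form.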